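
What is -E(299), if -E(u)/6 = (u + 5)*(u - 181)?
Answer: 215232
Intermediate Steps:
E(u) = -6*(-181 + u)*(5 + u) (E(u) = -6*(u + 5)*(u - 181) = -6*(5 + u)*(-181 + u) = -6*(-181 + u)*(5 + u))
-E(299) = -(5430 - 6*299² + 1056*299) = -(5430 - 6*89401 + 315744) = -(5430 - 536406 + 315744) = -1*(-215232) = 215232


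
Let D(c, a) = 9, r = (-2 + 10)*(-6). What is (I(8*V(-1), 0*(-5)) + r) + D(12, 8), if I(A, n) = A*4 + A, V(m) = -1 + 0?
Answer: -79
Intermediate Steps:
V(m) = -1
I(A, n) = 5*A (I(A, n) = 4*A + A = 5*A)
r = -48 (r = 8*(-6) = -48)
(I(8*V(-1), 0*(-5)) + r) + D(12, 8) = (5*(8*(-1)) - 48) + 9 = (5*(-8) - 48) + 9 = (-40 - 48) + 9 = -88 + 9 = -79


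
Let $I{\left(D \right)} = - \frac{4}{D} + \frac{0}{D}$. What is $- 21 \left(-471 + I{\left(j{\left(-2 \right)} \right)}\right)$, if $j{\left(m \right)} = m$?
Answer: $9849$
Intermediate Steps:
$I{\left(D \right)} = - \frac{4}{D}$ ($I{\left(D \right)} = - \frac{4}{D} + 0 = - \frac{4}{D}$)
$- 21 \left(-471 + I{\left(j{\left(-2 \right)} \right)}\right) = - 21 \left(-471 - \frac{4}{-2}\right) = - 21 \left(-471 - -2\right) = - 21 \left(-471 + 2\right) = \left(-21\right) \left(-469\right) = 9849$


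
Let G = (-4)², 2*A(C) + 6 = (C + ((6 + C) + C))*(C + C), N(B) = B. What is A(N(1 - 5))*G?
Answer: 336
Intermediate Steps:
A(C) = -3 + C*(6 + 3*C) (A(C) = -3 + ((C + ((6 + C) + C))*(C + C))/2 = -3 + ((C + (6 + 2*C))*(2*C))/2 = -3 + ((6 + 3*C)*(2*C))/2 = -3 + (2*C*(6 + 3*C))/2 = -3 + C*(6 + 3*C))
G = 16
A(N(1 - 5))*G = (-3 + 3*(1 - 5)² + 6*(1 - 5))*16 = (-3 + 3*(-4)² + 6*(-4))*16 = (-3 + 3*16 - 24)*16 = (-3 + 48 - 24)*16 = 21*16 = 336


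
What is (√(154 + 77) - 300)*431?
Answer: -129300 + 431*√231 ≈ -1.2275e+5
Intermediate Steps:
(√(154 + 77) - 300)*431 = (√231 - 300)*431 = (-300 + √231)*431 = -129300 + 431*√231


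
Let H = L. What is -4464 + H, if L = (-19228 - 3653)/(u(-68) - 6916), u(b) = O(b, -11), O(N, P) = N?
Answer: -10384565/2328 ≈ -4460.7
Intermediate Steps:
u(b) = b
L = 7627/2328 (L = (-19228 - 3653)/(-68 - 6916) = -22881/(-6984) = -22881*(-1/6984) = 7627/2328 ≈ 3.2762)
H = 7627/2328 ≈ 3.2762
-4464 + H = -4464 + 7627/2328 = -10384565/2328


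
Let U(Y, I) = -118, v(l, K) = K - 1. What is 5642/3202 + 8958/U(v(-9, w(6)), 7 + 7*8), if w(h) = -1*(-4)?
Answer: -7004440/94459 ≈ -74.153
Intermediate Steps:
w(h) = 4
v(l, K) = -1 + K
5642/3202 + 8958/U(v(-9, w(6)), 7 + 7*8) = 5642/3202 + 8958/(-118) = 5642*(1/3202) + 8958*(-1/118) = 2821/1601 - 4479/59 = -7004440/94459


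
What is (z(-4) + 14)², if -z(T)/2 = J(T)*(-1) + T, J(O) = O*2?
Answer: 36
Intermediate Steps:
J(O) = 2*O
z(T) = 2*T (z(T) = -2*((2*T)*(-1) + T) = -2*(-2*T + T) = -(-2)*T = 2*T)
(z(-4) + 14)² = (2*(-4) + 14)² = (-8 + 14)² = 6² = 36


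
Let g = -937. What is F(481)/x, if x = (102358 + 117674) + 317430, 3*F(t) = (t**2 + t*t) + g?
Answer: 461785/1612386 ≈ 0.28640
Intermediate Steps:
F(t) = -937/3 + 2*t**2/3 (F(t) = ((t**2 + t*t) - 937)/3 = ((t**2 + t**2) - 937)/3 = (2*t**2 - 937)/3 = (-937 + 2*t**2)/3 = -937/3 + 2*t**2/3)
x = 537462 (x = 220032 + 317430 = 537462)
F(481)/x = (-937/3 + (2/3)*481**2)/537462 = (-937/3 + (2/3)*231361)*(1/537462) = (-937/3 + 462722/3)*(1/537462) = (461785/3)*(1/537462) = 461785/1612386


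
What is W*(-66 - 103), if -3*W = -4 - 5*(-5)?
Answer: 1183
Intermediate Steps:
W = -7 (W = -(-4 - 5*(-5))/3 = -(-4 + 25)/3 = -⅓*21 = -7)
W*(-66 - 103) = -7*(-66 - 103) = -7*(-169) = 1183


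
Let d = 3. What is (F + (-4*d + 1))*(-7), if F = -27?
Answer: 266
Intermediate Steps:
(F + (-4*d + 1))*(-7) = (-27 + (-4*3 + 1))*(-7) = (-27 + (-12 + 1))*(-7) = (-27 - 11)*(-7) = -38*(-7) = 266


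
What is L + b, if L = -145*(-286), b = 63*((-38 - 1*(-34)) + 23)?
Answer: 42667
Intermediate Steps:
b = 1197 (b = 63*((-38 + 34) + 23) = 63*(-4 + 23) = 63*19 = 1197)
L = 41470
L + b = 41470 + 1197 = 42667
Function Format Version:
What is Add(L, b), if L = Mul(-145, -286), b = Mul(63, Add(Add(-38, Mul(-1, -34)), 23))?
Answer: 42667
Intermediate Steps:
b = 1197 (b = Mul(63, Add(Add(-38, 34), 23)) = Mul(63, Add(-4, 23)) = Mul(63, 19) = 1197)
L = 41470
Add(L, b) = Add(41470, 1197) = 42667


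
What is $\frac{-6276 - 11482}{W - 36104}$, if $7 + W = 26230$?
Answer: $\frac{17758}{9881} \approx 1.7972$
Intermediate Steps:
$W = 26223$ ($W = -7 + 26230 = 26223$)
$\frac{-6276 - 11482}{W - 36104} = \frac{-6276 - 11482}{26223 - 36104} = - \frac{17758}{-9881} = \left(-17758\right) \left(- \frac{1}{9881}\right) = \frac{17758}{9881}$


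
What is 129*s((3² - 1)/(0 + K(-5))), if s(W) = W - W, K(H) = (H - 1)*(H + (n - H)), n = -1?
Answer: 0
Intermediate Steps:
K(H) = 1 - H (K(H) = (H - 1)*(H + (-1 - H)) = (-1 + H)*(-1) = 1 - H)
s(W) = 0
129*s((3² - 1)/(0 + K(-5))) = 129*0 = 0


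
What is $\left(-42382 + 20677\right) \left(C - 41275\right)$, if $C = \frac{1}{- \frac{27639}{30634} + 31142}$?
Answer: $\frac{854642523607026405}{953976389} \approx 8.9587 \cdot 10^{8}$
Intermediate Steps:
$C = \frac{30634}{953976389}$ ($C = \frac{1}{\left(-27639\right) \frac{1}{30634} + 31142} = \frac{1}{- \frac{27639}{30634} + 31142} = \frac{1}{\frac{953976389}{30634}} = \frac{30634}{953976389} \approx 3.2112 \cdot 10^{-5}$)
$\left(-42382 + 20677\right) \left(C - 41275\right) = \left(-42382 + 20677\right) \left(\frac{30634}{953976389} - 41275\right) = \left(-21705\right) \left(- \frac{39375375425341}{953976389}\right) = \frac{854642523607026405}{953976389}$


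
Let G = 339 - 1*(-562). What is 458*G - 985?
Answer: 411673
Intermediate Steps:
G = 901 (G = 339 + 562 = 901)
458*G - 985 = 458*901 - 985 = 412658 - 985 = 411673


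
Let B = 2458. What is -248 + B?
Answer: 2210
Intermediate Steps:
-248 + B = -248 + 2458 = 2210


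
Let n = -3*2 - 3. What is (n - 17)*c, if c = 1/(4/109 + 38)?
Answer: -1417/2073 ≈ -0.68355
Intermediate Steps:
n = -9 (n = -6 - 3 = -9)
c = 109/4146 (c = 1/(4*(1/109) + 38) = 1/(4/109 + 38) = 1/(4146/109) = 109/4146 ≈ 0.026290)
(n - 17)*c = (-9 - 17)*(109/4146) = -26*109/4146 = -1417/2073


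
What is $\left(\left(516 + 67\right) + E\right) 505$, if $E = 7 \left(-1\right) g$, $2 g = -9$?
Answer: $\frac{620645}{2} \approx 3.1032 \cdot 10^{5}$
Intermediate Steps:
$g = - \frac{9}{2}$ ($g = \frac{1}{2} \left(-9\right) = - \frac{9}{2} \approx -4.5$)
$E = \frac{63}{2}$ ($E = 7 \left(-1\right) \left(- \frac{9}{2}\right) = \left(-7\right) \left(- \frac{9}{2}\right) = \frac{63}{2} \approx 31.5$)
$\left(\left(516 + 67\right) + E\right) 505 = \left(\left(516 + 67\right) + \frac{63}{2}\right) 505 = \left(583 + \frac{63}{2}\right) 505 = \frac{1229}{2} \cdot 505 = \frac{620645}{2}$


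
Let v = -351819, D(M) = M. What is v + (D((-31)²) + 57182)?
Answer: -293676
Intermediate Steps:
v + (D((-31)²) + 57182) = -351819 + ((-31)² + 57182) = -351819 + (961 + 57182) = -351819 + 58143 = -293676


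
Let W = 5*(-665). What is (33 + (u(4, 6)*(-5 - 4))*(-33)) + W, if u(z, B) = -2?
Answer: -3886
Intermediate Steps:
W = -3325
(33 + (u(4, 6)*(-5 - 4))*(-33)) + W = (33 - 2*(-5 - 4)*(-33)) - 3325 = (33 - 2*(-9)*(-33)) - 3325 = (33 + 18*(-33)) - 3325 = (33 - 594) - 3325 = -561 - 3325 = -3886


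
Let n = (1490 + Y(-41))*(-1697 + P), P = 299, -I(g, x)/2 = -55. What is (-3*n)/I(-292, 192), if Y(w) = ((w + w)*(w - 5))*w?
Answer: -321180714/55 ≈ -5.8396e+6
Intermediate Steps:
I(g, x) = 110 (I(g, x) = -2*(-55) = 110)
Y(w) = 2*w²*(-5 + w) (Y(w) = ((2*w)*(-5 + w))*w = (2*w*(-5 + w))*w = 2*w²*(-5 + w))
n = 214120476 (n = (1490 + 2*(-41)²*(-5 - 41))*(-1697 + 299) = (1490 + 2*1681*(-46))*(-1398) = (1490 - 154652)*(-1398) = -153162*(-1398) = 214120476)
(-3*n)/I(-292, 192) = -3*214120476/110 = -642361428*1/110 = -321180714/55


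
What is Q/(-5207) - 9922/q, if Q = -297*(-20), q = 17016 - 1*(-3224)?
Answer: -7813157/4790440 ≈ -1.6310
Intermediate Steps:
q = 20240 (q = 17016 + 3224 = 20240)
Q = 5940
Q/(-5207) - 9922/q = 5940/(-5207) - 9922/20240 = 5940*(-1/5207) - 9922*1/20240 = -5940/5207 - 451/920 = -7813157/4790440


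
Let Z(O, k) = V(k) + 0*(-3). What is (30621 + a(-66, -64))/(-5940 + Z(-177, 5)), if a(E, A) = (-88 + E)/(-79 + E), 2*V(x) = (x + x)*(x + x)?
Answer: -4440199/854050 ≈ -5.1990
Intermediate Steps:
V(x) = 2*x² (V(x) = ((x + x)*(x + x))/2 = ((2*x)*(2*x))/2 = (4*x²)/2 = 2*x²)
a(E, A) = (-88 + E)/(-79 + E)
Z(O, k) = 2*k² (Z(O, k) = 2*k² + 0*(-3) = 2*k² + 0 = 2*k²)
(30621 + a(-66, -64))/(-5940 + Z(-177, 5)) = (30621 + (-88 - 66)/(-79 - 66))/(-5940 + 2*5²) = (30621 - 154/(-145))/(-5940 + 2*25) = (30621 - 1/145*(-154))/(-5940 + 50) = (30621 + 154/145)/(-5890) = (4440199/145)*(-1/5890) = -4440199/854050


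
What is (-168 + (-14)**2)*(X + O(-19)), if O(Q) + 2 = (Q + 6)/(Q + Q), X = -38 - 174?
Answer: -113666/19 ≈ -5982.4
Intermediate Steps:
X = -212
O(Q) = -2 + (6 + Q)/(2*Q) (O(Q) = -2 + (Q + 6)/(Q + Q) = -2 + (6 + Q)/((2*Q)) = -2 + (6 + Q)*(1/(2*Q)) = -2 + (6 + Q)/(2*Q))
(-168 + (-14)**2)*(X + O(-19)) = (-168 + (-14)**2)*(-212 + (-3/2 + 3/(-19))) = (-168 + 196)*(-212 + (-3/2 + 3*(-1/19))) = 28*(-212 + (-3/2 - 3/19)) = 28*(-212 - 63/38) = 28*(-8119/38) = -113666/19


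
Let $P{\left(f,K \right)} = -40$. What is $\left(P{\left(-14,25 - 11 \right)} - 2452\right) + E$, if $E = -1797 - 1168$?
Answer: $-5457$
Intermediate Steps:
$E = -2965$
$\left(P{\left(-14,25 - 11 \right)} - 2452\right) + E = \left(-40 - 2452\right) - 2965 = -2492 - 2965 = -5457$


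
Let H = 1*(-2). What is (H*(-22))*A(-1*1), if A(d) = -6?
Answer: -264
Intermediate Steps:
H = -2
(H*(-22))*A(-1*1) = -2*(-22)*(-6) = 44*(-6) = -264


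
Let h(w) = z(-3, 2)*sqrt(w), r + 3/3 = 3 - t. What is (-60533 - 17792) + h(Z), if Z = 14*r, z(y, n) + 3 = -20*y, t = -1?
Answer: -78325 + 57*sqrt(42) ≈ -77956.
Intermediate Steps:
r = 3 (r = -1 + (3 - 1*(-1)) = -1 + (3 + 1) = -1 + 4 = 3)
z(y, n) = -3 - 20*y
Z = 42 (Z = 14*3 = 42)
h(w) = 57*sqrt(w) (h(w) = (-3 - 20*(-3))*sqrt(w) = (-3 + 60)*sqrt(w) = 57*sqrt(w))
(-60533 - 17792) + h(Z) = (-60533 - 17792) + 57*sqrt(42) = -78325 + 57*sqrt(42)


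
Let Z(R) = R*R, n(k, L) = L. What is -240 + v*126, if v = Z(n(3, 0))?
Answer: -240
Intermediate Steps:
Z(R) = R**2
v = 0 (v = 0**2 = 0)
-240 + v*126 = -240 + 0*126 = -240 + 0 = -240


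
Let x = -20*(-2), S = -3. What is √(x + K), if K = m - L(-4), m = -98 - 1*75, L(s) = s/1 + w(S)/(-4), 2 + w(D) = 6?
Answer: 8*I*√2 ≈ 11.314*I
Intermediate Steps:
w(D) = 4 (w(D) = -2 + 6 = 4)
L(s) = -1 + s (L(s) = s/1 + 4/(-4) = s*1 + 4*(-¼) = s - 1 = -1 + s)
m = -173 (m = -98 - 75 = -173)
K = -168 (K = -173 - (-1 - 4) = -173 - 1*(-5) = -173 + 5 = -168)
x = 40
√(x + K) = √(40 - 168) = √(-128) = 8*I*√2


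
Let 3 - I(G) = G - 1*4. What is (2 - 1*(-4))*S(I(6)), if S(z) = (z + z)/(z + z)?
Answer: 6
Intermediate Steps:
I(G) = 7 - G (I(G) = 3 - (G - 1*4) = 3 - (G - 4) = 3 - (-4 + G) = 3 + (4 - G) = 7 - G)
S(z) = 1 (S(z) = (2*z)/((2*z)) = (2*z)*(1/(2*z)) = 1)
(2 - 1*(-4))*S(I(6)) = (2 - 1*(-4))*1 = (2 + 4)*1 = 6*1 = 6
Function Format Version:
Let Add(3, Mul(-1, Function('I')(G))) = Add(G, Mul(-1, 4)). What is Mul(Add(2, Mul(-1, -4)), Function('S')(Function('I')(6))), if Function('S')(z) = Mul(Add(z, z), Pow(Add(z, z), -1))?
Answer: 6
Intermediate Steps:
Function('I')(G) = Add(7, Mul(-1, G)) (Function('I')(G) = Add(3, Mul(-1, Add(G, Mul(-1, 4)))) = Add(3, Mul(-1, Add(G, -4))) = Add(3, Mul(-1, Add(-4, G))) = Add(3, Add(4, Mul(-1, G))) = Add(7, Mul(-1, G)))
Function('S')(z) = 1 (Function('S')(z) = Mul(Mul(2, z), Pow(Mul(2, z), -1)) = Mul(Mul(2, z), Mul(Rational(1, 2), Pow(z, -1))) = 1)
Mul(Add(2, Mul(-1, -4)), Function('S')(Function('I')(6))) = Mul(Add(2, Mul(-1, -4)), 1) = Mul(Add(2, 4), 1) = Mul(6, 1) = 6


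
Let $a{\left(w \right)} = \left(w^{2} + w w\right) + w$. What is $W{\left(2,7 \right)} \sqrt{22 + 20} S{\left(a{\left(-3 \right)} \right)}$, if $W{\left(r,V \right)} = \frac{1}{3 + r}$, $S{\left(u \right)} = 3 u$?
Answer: $9 \sqrt{42} \approx 58.327$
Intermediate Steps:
$a{\left(w \right)} = w + 2 w^{2}$ ($a{\left(w \right)} = \left(w^{2} + w^{2}\right) + w = 2 w^{2} + w = w + 2 w^{2}$)
$W{\left(2,7 \right)} \sqrt{22 + 20} S{\left(a{\left(-3 \right)} \right)} = \frac{\sqrt{22 + 20}}{3 + 2} \cdot 3 \left(- 3 \left(1 + 2 \left(-3\right)\right)\right) = \frac{\sqrt{42}}{5} \cdot 3 \left(- 3 \left(1 - 6\right)\right) = \frac{\sqrt{42}}{5} \cdot 3 \left(\left(-3\right) \left(-5\right)\right) = \frac{\sqrt{42}}{5} \cdot 3 \cdot 15 = \frac{\sqrt{42}}{5} \cdot 45 = 9 \sqrt{42}$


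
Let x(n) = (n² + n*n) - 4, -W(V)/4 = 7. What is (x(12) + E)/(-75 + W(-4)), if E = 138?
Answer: -422/103 ≈ -4.0971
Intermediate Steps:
W(V) = -28 (W(V) = -4*7 = -28)
x(n) = -4 + 2*n² (x(n) = (n² + n²) - 4 = 2*n² - 4 = -4 + 2*n²)
(x(12) + E)/(-75 + W(-4)) = ((-4 + 2*12²) + 138)/(-75 - 28) = ((-4 + 2*144) + 138)/(-103) = -((-4 + 288) + 138)/103 = -(284 + 138)/103 = -1/103*422 = -422/103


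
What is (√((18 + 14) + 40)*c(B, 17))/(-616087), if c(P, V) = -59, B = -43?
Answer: 354*√2/616087 ≈ 0.00081260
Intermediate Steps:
(√((18 + 14) + 40)*c(B, 17))/(-616087) = (√((18 + 14) + 40)*(-59))/(-616087) = (√(32 + 40)*(-59))*(-1/616087) = (√72*(-59))*(-1/616087) = ((6*√2)*(-59))*(-1/616087) = -354*√2*(-1/616087) = 354*√2/616087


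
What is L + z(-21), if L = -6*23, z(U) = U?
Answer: -159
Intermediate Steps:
L = -138
L + z(-21) = -138 - 21 = -159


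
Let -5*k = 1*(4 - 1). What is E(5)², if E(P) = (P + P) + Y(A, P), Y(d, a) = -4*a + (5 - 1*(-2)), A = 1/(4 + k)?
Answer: 9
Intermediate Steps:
k = -⅗ (k = -(4 - 1)/5 = -3/5 = -⅕*3 = -⅗ ≈ -0.60000)
A = 5/17 (A = 1/(4 - ⅗) = 1/(17/5) = 5/17 ≈ 0.29412)
Y(d, a) = 7 - 4*a (Y(d, a) = -4*a + (5 + 2) = -4*a + 7 = 7 - 4*a)
E(P) = 7 - 2*P (E(P) = (P + P) + (7 - 4*P) = 2*P + (7 - 4*P) = 7 - 2*P)
E(5)² = (7 - 2*5)² = (7 - 10)² = (-3)² = 9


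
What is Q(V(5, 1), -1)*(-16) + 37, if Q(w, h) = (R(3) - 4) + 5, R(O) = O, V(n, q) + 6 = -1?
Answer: -27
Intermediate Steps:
V(n, q) = -7 (V(n, q) = -6 - 1 = -7)
Q(w, h) = 4 (Q(w, h) = (3 - 4) + 5 = -1 + 5 = 4)
Q(V(5, 1), -1)*(-16) + 37 = 4*(-16) + 37 = -64 + 37 = -27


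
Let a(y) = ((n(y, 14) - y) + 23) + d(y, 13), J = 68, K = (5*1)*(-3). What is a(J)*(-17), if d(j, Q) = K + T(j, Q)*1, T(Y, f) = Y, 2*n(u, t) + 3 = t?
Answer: -459/2 ≈ -229.50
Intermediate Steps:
n(u, t) = -3/2 + t/2
K = -15 (K = 5*(-3) = -15)
d(j, Q) = -15 + j (d(j, Q) = -15 + j*1 = -15 + j)
a(y) = 27/2 (a(y) = (((-3/2 + (1/2)*14) - y) + 23) + (-15 + y) = (((-3/2 + 7) - y) + 23) + (-15 + y) = ((11/2 - y) + 23) + (-15 + y) = (57/2 - y) + (-15 + y) = 27/2)
a(J)*(-17) = (27/2)*(-17) = -459/2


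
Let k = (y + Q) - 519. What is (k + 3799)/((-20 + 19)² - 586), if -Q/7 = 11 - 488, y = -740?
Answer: -5879/585 ≈ -10.050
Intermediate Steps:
Q = 3339 (Q = -7*(11 - 488) = -7*(-477) = 3339)
k = 2080 (k = (-740 + 3339) - 519 = 2599 - 519 = 2080)
(k + 3799)/((-20 + 19)² - 586) = (2080 + 3799)/((-20 + 19)² - 586) = 5879/((-1)² - 586) = 5879/(1 - 586) = 5879/(-585) = 5879*(-1/585) = -5879/585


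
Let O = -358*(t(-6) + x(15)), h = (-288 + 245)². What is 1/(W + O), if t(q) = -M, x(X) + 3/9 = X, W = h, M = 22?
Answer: 3/13423 ≈ 0.00022350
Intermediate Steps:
h = 1849 (h = (-43)² = 1849)
W = 1849
x(X) = -⅓ + X
t(q) = -22 (t(q) = -1*22 = -22)
O = 7876/3 (O = -358*(-22 + (-⅓ + 15)) = -358*(-22 + 44/3) = -358*(-22/3) = 7876/3 ≈ 2625.3)
1/(W + O) = 1/(1849 + 7876/3) = 1/(13423/3) = 3/13423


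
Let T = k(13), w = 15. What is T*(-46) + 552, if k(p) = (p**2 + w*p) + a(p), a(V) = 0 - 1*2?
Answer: -16100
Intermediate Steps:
a(V) = -2 (a(V) = 0 - 2 = -2)
k(p) = -2 + p**2 + 15*p (k(p) = (p**2 + 15*p) - 2 = -2 + p**2 + 15*p)
T = 362 (T = -2 + 13**2 + 15*13 = -2 + 169 + 195 = 362)
T*(-46) + 552 = 362*(-46) + 552 = -16652 + 552 = -16100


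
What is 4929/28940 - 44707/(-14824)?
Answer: 341722019/107251640 ≈ 3.1862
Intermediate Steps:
4929/28940 - 44707/(-14824) = 4929*(1/28940) - 44707*(-1/14824) = 4929/28940 + 44707/14824 = 341722019/107251640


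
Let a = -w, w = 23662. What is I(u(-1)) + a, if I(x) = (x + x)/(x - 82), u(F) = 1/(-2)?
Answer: -3904228/165 ≈ -23662.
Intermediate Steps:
u(F) = -1/2
I(x) = 2*x/(-82 + x) (I(x) = (2*x)/(-82 + x) = 2*x/(-82 + x))
a = -23662 (a = -1*23662 = -23662)
I(u(-1)) + a = 2*(-1/2)/(-82 - 1/2) - 23662 = 2*(-1/2)/(-165/2) - 23662 = 2*(-1/2)*(-2/165) - 23662 = 2/165 - 23662 = -3904228/165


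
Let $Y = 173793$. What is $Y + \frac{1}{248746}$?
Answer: $\frac{43230313579}{248746} \approx 1.7379 \cdot 10^{5}$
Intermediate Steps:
$Y + \frac{1}{248746} = 173793 + \frac{1}{248746} = \frac{43230313579}{248746}$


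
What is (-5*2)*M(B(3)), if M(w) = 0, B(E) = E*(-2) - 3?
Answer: 0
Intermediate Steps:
B(E) = -3 - 2*E (B(E) = -2*E - 3 = -3 - 2*E)
(-5*2)*M(B(3)) = -5*2*0 = -10*0 = 0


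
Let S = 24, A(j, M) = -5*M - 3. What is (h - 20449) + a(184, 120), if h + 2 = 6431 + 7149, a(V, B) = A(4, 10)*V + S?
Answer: -16599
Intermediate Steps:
A(j, M) = -3 - 5*M
a(V, B) = 24 - 53*V (a(V, B) = (-3 - 5*10)*V + 24 = (-3 - 50)*V + 24 = -53*V + 24 = 24 - 53*V)
h = 13578 (h = -2 + (6431 + 7149) = -2 + 13580 = 13578)
(h - 20449) + a(184, 120) = (13578 - 20449) + (24 - 53*184) = -6871 + (24 - 9752) = -6871 - 9728 = -16599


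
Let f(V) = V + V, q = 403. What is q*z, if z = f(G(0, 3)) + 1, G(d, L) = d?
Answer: 403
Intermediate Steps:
f(V) = 2*V
z = 1 (z = 2*0 + 1 = 0 + 1 = 1)
q*z = 403*1 = 403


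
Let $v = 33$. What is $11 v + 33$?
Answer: $396$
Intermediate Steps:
$11 v + 33 = 11 \cdot 33 + 33 = 363 + 33 = 396$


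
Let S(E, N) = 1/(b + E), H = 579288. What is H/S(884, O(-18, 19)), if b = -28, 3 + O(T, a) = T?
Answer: 495870528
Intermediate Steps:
O(T, a) = -3 + T
S(E, N) = 1/(-28 + E)
H/S(884, O(-18, 19)) = 579288/(1/(-28 + 884)) = 579288/(1/856) = 579288*856 = 495870528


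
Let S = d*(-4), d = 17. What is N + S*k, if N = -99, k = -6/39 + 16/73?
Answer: -98167/949 ≈ -103.44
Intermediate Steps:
k = 62/949 (k = -6*1/39 + 16*(1/73) = -2/13 + 16/73 = 62/949 ≈ 0.065332)
S = -68 (S = 17*(-4) = -68)
N + S*k = -99 - 68*62/949 = -99 - 4216/949 = -98167/949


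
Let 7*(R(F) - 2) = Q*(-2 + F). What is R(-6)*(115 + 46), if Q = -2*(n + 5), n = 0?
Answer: 2162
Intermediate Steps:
Q = -10 (Q = -2*(0 + 5) = -2*5 = -10)
R(F) = 34/7 - 10*F/7 (R(F) = 2 + (-10*(-2 + F))/7 = 2 + (20 - 10*F)/7 = 2 + (20/7 - 10*F/7) = 34/7 - 10*F/7)
R(-6)*(115 + 46) = (34/7 - 10/7*(-6))*(115 + 46) = (34/7 + 60/7)*161 = (94/7)*161 = 2162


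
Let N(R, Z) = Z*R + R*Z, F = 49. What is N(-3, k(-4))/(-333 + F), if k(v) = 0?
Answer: 0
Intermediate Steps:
N(R, Z) = 2*R*Z (N(R, Z) = R*Z + R*Z = 2*R*Z)
N(-3, k(-4))/(-333 + F) = (2*(-3)*0)/(-333 + 49) = 0/(-284) = -1/284*0 = 0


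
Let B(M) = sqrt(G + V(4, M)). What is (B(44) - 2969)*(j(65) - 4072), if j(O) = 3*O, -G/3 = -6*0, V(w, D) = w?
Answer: 11503059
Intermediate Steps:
G = 0 (G = -(-18)*0 = -3*0 = 0)
B(M) = 2 (B(M) = sqrt(0 + 4) = sqrt(4) = 2)
(B(44) - 2969)*(j(65) - 4072) = (2 - 2969)*(3*65 - 4072) = -2967*(195 - 4072) = -2967*(-3877) = 11503059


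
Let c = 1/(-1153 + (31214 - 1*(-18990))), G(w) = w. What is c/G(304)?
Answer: 1/14911504 ≈ 6.7062e-8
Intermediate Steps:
c = 1/49051 (c = 1/(-1153 + (31214 + 18990)) = 1/(-1153 + 50204) = 1/49051 ≈ 2.0387e-5)
c/G(304) = (1/49051)/304 = (1/49051)*(1/304) = 1/14911504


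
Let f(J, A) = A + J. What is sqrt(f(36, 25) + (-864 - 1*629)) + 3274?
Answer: 3274 + 2*I*sqrt(358) ≈ 3274.0 + 37.842*I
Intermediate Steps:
sqrt(f(36, 25) + (-864 - 1*629)) + 3274 = sqrt((25 + 36) + (-864 - 1*629)) + 3274 = sqrt(61 + (-864 - 629)) + 3274 = sqrt(61 - 1493) + 3274 = sqrt(-1432) + 3274 = 2*I*sqrt(358) + 3274 = 3274 + 2*I*sqrt(358)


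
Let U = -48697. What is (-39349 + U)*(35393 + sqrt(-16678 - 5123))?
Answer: -3116212078 - 1144598*I*sqrt(129) ≈ -3.1162e+9 - 1.3e+7*I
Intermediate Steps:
(-39349 + U)*(35393 + sqrt(-16678 - 5123)) = (-39349 - 48697)*(35393 + sqrt(-16678 - 5123)) = -88046*(35393 + sqrt(-21801)) = -88046*(35393 + 13*I*sqrt(129)) = -3116212078 - 1144598*I*sqrt(129)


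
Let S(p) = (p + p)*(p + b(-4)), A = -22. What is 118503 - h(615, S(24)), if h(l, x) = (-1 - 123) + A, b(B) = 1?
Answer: 118649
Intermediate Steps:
S(p) = 2*p*(1 + p) (S(p) = (p + p)*(p + 1) = (2*p)*(1 + p) = 2*p*(1 + p))
h(l, x) = -146 (h(l, x) = (-1 - 123) - 22 = -124 - 22 = -146)
118503 - h(615, S(24)) = 118503 - 1*(-146) = 118503 + 146 = 118649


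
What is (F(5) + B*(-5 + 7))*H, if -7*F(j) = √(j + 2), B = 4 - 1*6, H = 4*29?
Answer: -464 - 116*√7/7 ≈ -507.84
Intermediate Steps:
H = 116
B = -2 (B = 4 - 6 = -2)
F(j) = -√(2 + j)/7 (F(j) = -√(j + 2)/7 = -√(2 + j)/7)
(F(5) + B*(-5 + 7))*H = (-√(2 + 5)/7 - 2*(-5 + 7))*116 = (-√7/7 - 2*2)*116 = (-√7/7 - 4)*116 = (-4 - √7/7)*116 = -464 - 116*√7/7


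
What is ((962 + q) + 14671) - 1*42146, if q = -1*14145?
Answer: -40658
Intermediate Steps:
q = -14145
((962 + q) + 14671) - 1*42146 = ((962 - 14145) + 14671) - 1*42146 = (-13183 + 14671) - 42146 = 1488 - 42146 = -40658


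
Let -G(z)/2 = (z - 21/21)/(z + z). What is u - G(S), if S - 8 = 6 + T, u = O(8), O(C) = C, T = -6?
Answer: 71/8 ≈ 8.8750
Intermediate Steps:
u = 8
S = 8 (S = 8 + (6 - 6) = 8 + 0 = 8)
G(z) = -(-1 + z)/z (G(z) = -2*(z - 21/21)/(z + z) = -2*(z - 21*1/21)/(2*z) = -2*(z - 1)*1/(2*z) = -2*(-1 + z)*1/(2*z) = -(-1 + z)/z)
u - G(S) = 8 - (1 - 1*8)/8 = 8 - (1 - 8)/8 = 8 - (-7)/8 = 8 - 1*(-7/8) = 8 + 7/8 = 71/8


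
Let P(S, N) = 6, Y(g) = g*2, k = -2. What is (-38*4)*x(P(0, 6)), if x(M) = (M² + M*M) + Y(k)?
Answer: -10336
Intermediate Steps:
Y(g) = 2*g
x(M) = -4 + 2*M² (x(M) = (M² + M*M) + 2*(-2) = (M² + M²) - 4 = 2*M² - 4 = -4 + 2*M²)
(-38*4)*x(P(0, 6)) = (-38*4)*(-4 + 2*6²) = -152*(-4 + 2*36) = -152*(-4 + 72) = -152*68 = -10336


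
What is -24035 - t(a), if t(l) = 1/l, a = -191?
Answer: -4590684/191 ≈ -24035.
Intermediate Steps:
-24035 - t(a) = -24035 - 1/(-191) = -24035 - 1*(-1/191) = -24035 + 1/191 = -4590684/191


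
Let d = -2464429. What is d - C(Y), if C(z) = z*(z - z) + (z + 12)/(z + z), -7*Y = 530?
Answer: -1306147593/530 ≈ -2.4644e+6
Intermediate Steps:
Y = -530/7 (Y = -⅐*530 = -530/7 ≈ -75.714)
C(z) = (12 + z)/(2*z) (C(z) = z*0 + (12 + z)/((2*z)) = 0 + (12 + z)*(1/(2*z)) = 0 + (12 + z)/(2*z) = (12 + z)/(2*z))
d - C(Y) = -2464429 - (12 - 530/7)/(2*(-530/7)) = -2464429 - (-7)*(-446)/(2*530*7) = -2464429 - 1*223/530 = -2464429 - 223/530 = -1306147593/530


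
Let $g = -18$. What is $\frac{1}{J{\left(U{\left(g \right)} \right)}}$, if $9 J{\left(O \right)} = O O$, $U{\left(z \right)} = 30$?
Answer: $\frac{1}{100} \approx 0.01$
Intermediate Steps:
$J{\left(O \right)} = \frac{O^{2}}{9}$ ($J{\left(O \right)} = \frac{O O}{9} = \frac{O^{2}}{9}$)
$\frac{1}{J{\left(U{\left(g \right)} \right)}} = \frac{1}{\frac{1}{9} \cdot 30^{2}} = \frac{1}{\frac{1}{9} \cdot 900} = \frac{1}{100}$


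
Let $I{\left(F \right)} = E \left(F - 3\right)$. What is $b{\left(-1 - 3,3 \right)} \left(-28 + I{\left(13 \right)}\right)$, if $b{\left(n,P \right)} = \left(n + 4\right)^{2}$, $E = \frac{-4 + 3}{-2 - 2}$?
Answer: $0$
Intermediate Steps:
$E = \frac{1}{4}$ ($E = - \frac{1}{-4} = \left(-1\right) \left(- \frac{1}{4}\right) = \frac{1}{4} \approx 0.25$)
$b{\left(n,P \right)} = \left(4 + n\right)^{2}$
$I{\left(F \right)} = - \frac{3}{4} + \frac{F}{4}$ ($I{\left(F \right)} = \frac{F - 3}{4} = \frac{-3 + F}{4} = - \frac{3}{4} + \frac{F}{4}$)
$b{\left(-1 - 3,3 \right)} \left(-28 + I{\left(13 \right)}\right) = \left(4 - 4\right)^{2} \left(-28 + \left(- \frac{3}{4} + \frac{1}{4} \cdot 13\right)\right) = \left(4 - 4\right)^{2} \left(-28 + \left(- \frac{3}{4} + \frac{13}{4}\right)\right) = 0^{2} \left(-28 + \frac{5}{2}\right) = 0 \left(- \frac{51}{2}\right) = 0$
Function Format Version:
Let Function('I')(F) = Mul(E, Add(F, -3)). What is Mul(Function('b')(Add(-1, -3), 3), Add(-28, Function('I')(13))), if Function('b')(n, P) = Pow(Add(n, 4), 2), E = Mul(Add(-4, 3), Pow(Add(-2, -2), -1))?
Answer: 0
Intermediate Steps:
E = Rational(1, 4) (E = Mul(-1, Pow(-4, -1)) = Mul(-1, Rational(-1, 4)) = Rational(1, 4) ≈ 0.25000)
Function('b')(n, P) = Pow(Add(4, n), 2)
Function('I')(F) = Add(Rational(-3, 4), Mul(Rational(1, 4), F)) (Function('I')(F) = Mul(Rational(1, 4), Add(F, -3)) = Mul(Rational(1, 4), Add(-3, F)) = Add(Rational(-3, 4), Mul(Rational(1, 4), F)))
Mul(Function('b')(Add(-1, -3), 3), Add(-28, Function('I')(13))) = Mul(Pow(Add(4, Add(-1, -3)), 2), Add(-28, Add(Rational(-3, 4), Mul(Rational(1, 4), 13)))) = Mul(Pow(Add(4, -4), 2), Add(-28, Add(Rational(-3, 4), Rational(13, 4)))) = Mul(Pow(0, 2), Add(-28, Rational(5, 2))) = Mul(0, Rational(-51, 2)) = 0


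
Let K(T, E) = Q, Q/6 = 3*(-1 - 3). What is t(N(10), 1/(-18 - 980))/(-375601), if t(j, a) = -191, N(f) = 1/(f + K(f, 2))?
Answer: 191/375601 ≈ 0.00050852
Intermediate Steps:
Q = -72 (Q = 6*(3*(-1 - 3)) = 6*(3*(-4)) = 6*(-12) = -72)
K(T, E) = -72
N(f) = 1/(-72 + f) (N(f) = 1/(f - 72) = 1/(-72 + f))
t(N(10), 1/(-18 - 980))/(-375601) = -191/(-375601) = -191*(-1/375601) = 191/375601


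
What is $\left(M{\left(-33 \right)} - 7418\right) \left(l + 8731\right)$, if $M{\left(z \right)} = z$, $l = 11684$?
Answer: $-152112165$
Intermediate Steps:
$\left(M{\left(-33 \right)} - 7418\right) \left(l + 8731\right) = \left(-33 - 7418\right) \left(11684 + 8731\right) = \left(-7451\right) 20415 = -152112165$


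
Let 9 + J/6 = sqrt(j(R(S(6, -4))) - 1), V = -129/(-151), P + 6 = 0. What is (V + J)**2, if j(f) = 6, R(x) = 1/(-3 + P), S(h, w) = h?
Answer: 68504805/22801 - 96300*sqrt(5)/151 ≈ 1578.4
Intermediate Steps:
P = -6 (P = -6 + 0 = -6)
R(x) = -1/9 (R(x) = 1/(-3 - 6) = 1/(-9) = -1/9)
V = 129/151 (V = -129*(-1/151) = 129/151 ≈ 0.85430)
J = -54 + 6*sqrt(5) (J = -54 + 6*sqrt(6 - 1) = -54 + 6*sqrt(5) ≈ -40.584)
(V + J)**2 = (129/151 + (-54 + 6*sqrt(5)))**2 = (-8025/151 + 6*sqrt(5))**2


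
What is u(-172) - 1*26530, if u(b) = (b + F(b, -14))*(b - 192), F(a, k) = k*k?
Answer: -35266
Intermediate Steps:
F(a, k) = k**2
u(b) = (-192 + b)*(196 + b) (u(b) = (b + (-14)**2)*(b - 192) = (b + 196)*(-192 + b) = (196 + b)*(-192 + b) = (-192 + b)*(196 + b))
u(-172) - 1*26530 = (-37632 + (-172)**2 + 4*(-172)) - 1*26530 = (-37632 + 29584 - 688) - 26530 = -8736 - 26530 = -35266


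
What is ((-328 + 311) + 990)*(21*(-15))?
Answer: -306495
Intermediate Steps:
((-328 + 311) + 990)*(21*(-15)) = (-17 + 990)*(-315) = 973*(-315) = -306495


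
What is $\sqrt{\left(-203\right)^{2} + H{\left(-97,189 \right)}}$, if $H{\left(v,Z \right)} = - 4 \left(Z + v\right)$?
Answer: $\sqrt{40841} \approx 202.09$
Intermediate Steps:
$H{\left(v,Z \right)} = - 4 Z - 4 v$
$\sqrt{\left(-203\right)^{2} + H{\left(-97,189 \right)}} = \sqrt{\left(-203\right)^{2} - 368} = \sqrt{41209 + \left(-756 + 388\right)} = \sqrt{41209 - 368} = \sqrt{40841}$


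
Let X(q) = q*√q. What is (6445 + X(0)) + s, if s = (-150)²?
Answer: 28945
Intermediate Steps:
s = 22500
X(q) = q^(3/2)
(6445 + X(0)) + s = (6445 + 0^(3/2)) + 22500 = (6445 + 0) + 22500 = 6445 + 22500 = 28945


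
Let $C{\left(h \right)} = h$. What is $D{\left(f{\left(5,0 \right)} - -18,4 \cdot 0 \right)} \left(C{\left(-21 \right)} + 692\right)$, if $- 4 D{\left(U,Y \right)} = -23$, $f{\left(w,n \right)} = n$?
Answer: $\frac{15433}{4} \approx 3858.3$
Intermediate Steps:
$D{\left(U,Y \right)} = \frac{23}{4}$ ($D{\left(U,Y \right)} = \left(- \frac{1}{4}\right) \left(-23\right) = \frac{23}{4}$)
$D{\left(f{\left(5,0 \right)} - -18,4 \cdot 0 \right)} \left(C{\left(-21 \right)} + 692\right) = \frac{23 \left(-21 + 692\right)}{4} = \frac{23}{4} \cdot 671 = \frac{15433}{4}$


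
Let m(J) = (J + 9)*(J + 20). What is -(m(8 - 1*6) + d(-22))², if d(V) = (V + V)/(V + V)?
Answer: -59049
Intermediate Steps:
d(V) = 1 (d(V) = (2*V)/((2*V)) = (2*V)*(1/(2*V)) = 1)
m(J) = (9 + J)*(20 + J)
-(m(8 - 1*6) + d(-22))² = -((180 + (8 - 1*6)² + 29*(8 - 1*6)) + 1)² = -((180 + (8 - 6)² + 29*(8 - 6)) + 1)² = -((180 + 2² + 29*2) + 1)² = -((180 + 4 + 58) + 1)² = -(242 + 1)² = -1*243² = -1*59049 = -59049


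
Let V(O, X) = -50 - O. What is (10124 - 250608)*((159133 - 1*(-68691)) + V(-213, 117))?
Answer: -54827225708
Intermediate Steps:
(10124 - 250608)*((159133 - 1*(-68691)) + V(-213, 117)) = (10124 - 250608)*((159133 - 1*(-68691)) + (-50 - 1*(-213))) = -240484*((159133 + 68691) + (-50 + 213)) = -240484*(227824 + 163) = -240484*227987 = -54827225708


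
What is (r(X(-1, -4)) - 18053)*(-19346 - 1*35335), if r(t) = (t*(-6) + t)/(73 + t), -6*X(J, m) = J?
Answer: 433361798232/439 ≈ 9.8716e+8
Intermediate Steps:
X(J, m) = -J/6
r(t) = -5*t/(73 + t) (r(t) = (-6*t + t)/(73 + t) = (-5*t)/(73 + t) = -5*t/(73 + t))
(r(X(-1, -4)) - 18053)*(-19346 - 1*35335) = (-5*(-1/6*(-1))/(73 - 1/6*(-1)) - 18053)*(-19346 - 1*35335) = (-5*1/6/(73 + 1/6) - 18053)*(-19346 - 35335) = (-5*1/6/439/6 - 18053)*(-54681) = (-5*1/6*6/439 - 18053)*(-54681) = (-5/439 - 18053)*(-54681) = -7925272/439*(-54681) = 433361798232/439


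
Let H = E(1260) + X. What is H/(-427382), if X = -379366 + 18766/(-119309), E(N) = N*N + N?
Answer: -72151750440/25495259519 ≈ -2.8300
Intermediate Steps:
E(N) = N + N² (E(N) = N² + N = N + N²)
X = -45261796860/119309 (X = -379366 + 18766*(-1/119309) = -379366 - 18766/119309 = -45261796860/119309 ≈ -3.7937e+5)
H = 144303500880/119309 (H = 1260*(1 + 1260) - 45261796860/119309 = 1260*1261 - 45261796860/119309 = 1588860 - 45261796860/119309 = 144303500880/119309 ≈ 1.2095e+6)
H/(-427382) = (144303500880/119309)/(-427382) = (144303500880/119309)*(-1/427382) = -72151750440/25495259519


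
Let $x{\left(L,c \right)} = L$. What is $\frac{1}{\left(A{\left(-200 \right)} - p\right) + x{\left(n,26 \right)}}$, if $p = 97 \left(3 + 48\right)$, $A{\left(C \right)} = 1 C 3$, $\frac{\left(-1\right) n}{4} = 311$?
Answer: $- \frac{1}{6791} \approx -0.00014725$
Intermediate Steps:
$n = -1244$ ($n = \left(-4\right) 311 = -1244$)
$A{\left(C \right)} = 3 C$ ($A{\left(C \right)} = C 3 = 3 C$)
$p = 4947$ ($p = 97 \cdot 51 = 4947$)
$\frac{1}{\left(A{\left(-200 \right)} - p\right) + x{\left(n,26 \right)}} = \frac{1}{\left(3 \left(-200\right) - 4947\right) - 1244} = \frac{1}{\left(-600 - 4947\right) - 1244} = \frac{1}{-5547 - 1244} = \frac{1}{-6791} = - \frac{1}{6791}$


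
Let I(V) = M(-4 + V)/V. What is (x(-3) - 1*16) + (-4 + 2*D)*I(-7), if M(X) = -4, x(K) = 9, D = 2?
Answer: -7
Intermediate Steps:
I(V) = -4/V
(x(-3) - 1*16) + (-4 + 2*D)*I(-7) = (9 - 1*16) + (-4 + 2*2)*(-4/(-7)) = (9 - 16) + (-4 + 4)*(-4*(-1/7)) = -7 + 0*(4/7) = -7 + 0 = -7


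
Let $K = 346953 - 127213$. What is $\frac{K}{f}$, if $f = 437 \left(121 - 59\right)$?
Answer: $\frac{109870}{13547} \approx 8.1103$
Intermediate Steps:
$K = 219740$
$f = 27094$ ($f = 437 \cdot 62 = 27094$)
$\frac{K}{f} = \frac{219740}{27094} = 219740 \cdot \frac{1}{27094} = \frac{109870}{13547}$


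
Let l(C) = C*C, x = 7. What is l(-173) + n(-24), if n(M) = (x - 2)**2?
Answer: 29954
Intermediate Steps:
l(C) = C**2
n(M) = 25 (n(M) = (7 - 2)**2 = 5**2 = 25)
l(-173) + n(-24) = (-173)**2 + 25 = 29929 + 25 = 29954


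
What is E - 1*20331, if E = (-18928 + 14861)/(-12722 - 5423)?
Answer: -368901928/18145 ≈ -20331.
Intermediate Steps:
E = 4067/18145 (E = -4067/(-18145) = -4067*(-1/18145) = 4067/18145 ≈ 0.22414)
E - 1*20331 = 4067/18145 - 1*20331 = 4067/18145 - 20331 = -368901928/18145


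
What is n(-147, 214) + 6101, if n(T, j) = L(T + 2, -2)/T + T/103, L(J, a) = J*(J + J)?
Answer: 88022482/15141 ≈ 5813.5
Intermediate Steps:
L(J, a) = 2*J² (L(J, a) = J*(2*J) = 2*J²)
n(T, j) = T/103 + 2*(2 + T)²/T (n(T, j) = (2*(T + 2)²)/T + T/103 = (2*(2 + T)²)/T + T*(1/103) = 2*(2 + T)²/T + T/103 = T/103 + 2*(2 + T)²/T)
n(-147, 214) + 6101 = ((1/103)*(-147) + 2*(2 - 147)²/(-147)) + 6101 = (-147/103 + 2*(-1/147)*(-145)²) + 6101 = (-147/103 + 2*(-1/147)*21025) + 6101 = (-147/103 - 42050/147) + 6101 = -4352759/15141 + 6101 = 88022482/15141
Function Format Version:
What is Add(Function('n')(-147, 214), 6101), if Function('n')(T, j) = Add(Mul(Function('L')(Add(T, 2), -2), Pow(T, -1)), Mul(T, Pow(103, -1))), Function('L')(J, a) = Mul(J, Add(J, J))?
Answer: Rational(88022482, 15141) ≈ 5813.5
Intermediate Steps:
Function('L')(J, a) = Mul(2, Pow(J, 2)) (Function('L')(J, a) = Mul(J, Mul(2, J)) = Mul(2, Pow(J, 2)))
Function('n')(T, j) = Add(Mul(Rational(1, 103), T), Mul(2, Pow(T, -1), Pow(Add(2, T), 2))) (Function('n')(T, j) = Add(Mul(Mul(2, Pow(Add(T, 2), 2)), Pow(T, -1)), Mul(T, Pow(103, -1))) = Add(Mul(Mul(2, Pow(Add(2, T), 2)), Pow(T, -1)), Mul(T, Rational(1, 103))) = Add(Mul(2, Pow(T, -1), Pow(Add(2, T), 2)), Mul(Rational(1, 103), T)) = Add(Mul(Rational(1, 103), T), Mul(2, Pow(T, -1), Pow(Add(2, T), 2))))
Add(Function('n')(-147, 214), 6101) = Add(Add(Mul(Rational(1, 103), -147), Mul(2, Pow(-147, -1), Pow(Add(2, -147), 2))), 6101) = Add(Add(Rational(-147, 103), Mul(2, Rational(-1, 147), Pow(-145, 2))), 6101) = Add(Add(Rational(-147, 103), Mul(2, Rational(-1, 147), 21025)), 6101) = Add(Add(Rational(-147, 103), Rational(-42050, 147)), 6101) = Add(Rational(-4352759, 15141), 6101) = Rational(88022482, 15141)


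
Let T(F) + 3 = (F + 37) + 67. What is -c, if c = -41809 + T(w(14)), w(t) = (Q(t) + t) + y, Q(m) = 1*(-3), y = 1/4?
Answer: 166787/4 ≈ 41697.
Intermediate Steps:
y = ¼ ≈ 0.25000
Q(m) = -3
w(t) = -11/4 + t (w(t) = (-3 + t) + ¼ = -11/4 + t)
T(F) = 101 + F (T(F) = -3 + ((F + 37) + 67) = -3 + ((37 + F) + 67) = -3 + (104 + F) = 101 + F)
c = -166787/4 (c = -41809 + (101 + (-11/4 + 14)) = -41809 + (101 + 45/4) = -41809 + 449/4 = -166787/4 ≈ -41697.)
-c = -1*(-166787/4) = 166787/4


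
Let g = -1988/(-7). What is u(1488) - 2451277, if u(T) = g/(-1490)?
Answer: -1826201507/745 ≈ -2.4513e+6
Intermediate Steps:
g = 284 (g = -1988*(-1)/7 = -142*(-2) = 284)
u(T) = -142/745 (u(T) = 284/(-1490) = 284*(-1/1490) = -142/745)
u(1488) - 2451277 = -142/745 - 2451277 = -1826201507/745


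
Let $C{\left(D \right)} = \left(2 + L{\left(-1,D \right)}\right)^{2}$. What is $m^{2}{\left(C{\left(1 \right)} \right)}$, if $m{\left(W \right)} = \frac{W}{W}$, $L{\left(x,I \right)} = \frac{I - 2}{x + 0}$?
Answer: $1$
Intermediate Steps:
$L{\left(x,I \right)} = \frac{-2 + I}{x}$
$C{\left(D \right)} = \left(4 - D\right)^{2}$ ($C{\left(D \right)} = \left(2 + \frac{-2 + D}{-1}\right)^{2} = \left(2 - \left(-2 + D\right)\right)^{2} = \left(4 - D\right)^{2}$)
$m{\left(W \right)} = 1$
$m^{2}{\left(C{\left(1 \right)} \right)} = 1^{2} = 1$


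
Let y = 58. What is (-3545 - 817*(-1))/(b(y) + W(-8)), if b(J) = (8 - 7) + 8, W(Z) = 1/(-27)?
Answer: -3348/11 ≈ -304.36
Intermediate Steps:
W(Z) = -1/27
b(J) = 9 (b(J) = 1 + 8 = 9)
(-3545 - 817*(-1))/(b(y) + W(-8)) = (-3545 - 817*(-1))/(9 - 1/27) = (-3545 + 817)/(242/27) = -2728*27/242 = -3348/11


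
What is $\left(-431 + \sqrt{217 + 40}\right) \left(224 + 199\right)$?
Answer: $-182313 + 423 \sqrt{257} \approx -1.7553 \cdot 10^{5}$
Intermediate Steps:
$\left(-431 + \sqrt{217 + 40}\right) \left(224 + 199\right) = \left(-431 + \sqrt{257}\right) 423 = -182313 + 423 \sqrt{257}$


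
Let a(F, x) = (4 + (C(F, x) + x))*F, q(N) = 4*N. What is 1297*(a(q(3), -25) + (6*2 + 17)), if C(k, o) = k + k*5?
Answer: 831377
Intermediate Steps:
C(k, o) = 6*k (C(k, o) = k + 5*k = 6*k)
a(F, x) = F*(4 + x + 6*F) (a(F, x) = (4 + (6*F + x))*F = (4 + (x + 6*F))*F = (4 + x + 6*F)*F = F*(4 + x + 6*F))
1297*(a(q(3), -25) + (6*2 + 17)) = 1297*((4*3)*(4 - 25 + 6*(4*3)) + (6*2 + 17)) = 1297*(12*(4 - 25 + 6*12) + (12 + 17)) = 1297*(12*(4 - 25 + 72) + 29) = 1297*(12*51 + 29) = 1297*(612 + 29) = 1297*641 = 831377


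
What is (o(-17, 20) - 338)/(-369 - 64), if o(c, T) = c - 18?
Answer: 373/433 ≈ 0.86143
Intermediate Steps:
o(c, T) = -18 + c
(o(-17, 20) - 338)/(-369 - 64) = ((-18 - 17) - 338)/(-369 - 64) = (-35 - 338)/(-433) = -373*(-1/433) = 373/433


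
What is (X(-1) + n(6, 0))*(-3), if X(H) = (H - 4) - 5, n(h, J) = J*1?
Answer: 30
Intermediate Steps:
n(h, J) = J
X(H) = -9 + H (X(H) = (-4 + H) - 5 = -9 + H)
(X(-1) + n(6, 0))*(-3) = ((-9 - 1) + 0)*(-3) = (-10 + 0)*(-3) = -10*(-3) = 30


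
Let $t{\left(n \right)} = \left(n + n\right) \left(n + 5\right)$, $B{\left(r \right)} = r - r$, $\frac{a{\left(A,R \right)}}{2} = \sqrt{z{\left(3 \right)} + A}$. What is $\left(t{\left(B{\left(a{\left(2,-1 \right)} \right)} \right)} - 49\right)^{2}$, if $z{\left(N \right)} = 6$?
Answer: $2401$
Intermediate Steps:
$a{\left(A,R \right)} = 2 \sqrt{6 + A}$
$B{\left(r \right)} = 0$
$t{\left(n \right)} = 2 n \left(5 + n\right)$
$\left(t{\left(B{\left(a{\left(2,-1 \right)} \right)} \right)} - 49\right)^{2} = \left(2 \cdot 0 \left(5 + 0\right) - 49\right)^{2} = \left(2 \cdot 0 \cdot 5 - 49\right)^{2} = \left(0 - 49\right)^{2} = \left(-49\right)^{2} = 2401$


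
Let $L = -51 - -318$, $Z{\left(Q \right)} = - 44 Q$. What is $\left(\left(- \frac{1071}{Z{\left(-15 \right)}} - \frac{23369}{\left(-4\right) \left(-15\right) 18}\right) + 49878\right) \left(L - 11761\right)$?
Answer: $- \frac{3403800419341}{5940} \approx -5.7303 \cdot 10^{8}$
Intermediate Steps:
$L = 267$ ($L = -51 + 318 = 267$)
$\left(\left(- \frac{1071}{Z{\left(-15 \right)}} - \frac{23369}{\left(-4\right) \left(-15\right) 18}\right) + 49878\right) \left(L - 11761\right) = \left(\left(- \frac{1071}{\left(-44\right) \left(-15\right)} - \frac{23369}{\left(-4\right) \left(-15\right) 18}\right) + 49878\right) \left(267 - 11761\right) = \left(\left(- \frac{1071}{660} - \frac{23369}{60 \cdot 18}\right) + 49878\right) \left(-11494\right) = \left(\left(\left(-1071\right) \frac{1}{660} - \frac{23369}{1080}\right) + 49878\right) \left(-11494\right) = \left(\left(- \frac{357}{220} - \frac{23369}{1080}\right) + 49878\right) \left(-11494\right) = \left(- \frac{276337}{11880} + 49878\right) \left(-11494\right) = \frac{592274303}{11880} \left(-11494\right) = - \frac{3403800419341}{5940}$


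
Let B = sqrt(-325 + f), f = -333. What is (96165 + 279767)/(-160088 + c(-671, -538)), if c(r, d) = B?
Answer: -30091101008/12814084201 - 187966*I*sqrt(658)/12814084201 ≈ -2.3483 - 0.00037627*I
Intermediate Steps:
B = I*sqrt(658) (B = sqrt(-325 - 333) = sqrt(-658) = I*sqrt(658) ≈ 25.652*I)
c(r, d) = I*sqrt(658)
(96165 + 279767)/(-160088 + c(-671, -538)) = (96165 + 279767)/(-160088 + I*sqrt(658)) = 375932/(-160088 + I*sqrt(658))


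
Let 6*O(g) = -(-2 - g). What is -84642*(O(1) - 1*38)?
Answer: 3174075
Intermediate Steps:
O(g) = ⅓ + g/6 (O(g) = (-(-2 - g))/6 = (2 + g)/6 = ⅓ + g/6)
-84642*(O(1) - 1*38) = -84642*((⅓ + (⅙)*1) - 1*38) = -84642*((⅓ + ⅙) - 38) = -84642*(½ - 38) = -84642*(-75/2) = 3174075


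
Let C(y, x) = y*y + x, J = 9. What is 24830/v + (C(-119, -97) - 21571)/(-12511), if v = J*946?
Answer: 187281364/53259327 ≈ 3.5164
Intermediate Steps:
C(y, x) = x + y² (C(y, x) = y² + x = x + y²)
v = 8514 (v = 9*946 = 8514)
24830/v + (C(-119, -97) - 21571)/(-12511) = 24830/8514 + ((-97 + (-119)²) - 21571)/(-12511) = 24830*(1/8514) + ((-97 + 14161) - 21571)*(-1/12511) = 12415/4257 + (14064 - 21571)*(-1/12511) = 12415/4257 - 7507*(-1/12511) = 12415/4257 + 7507/12511 = 187281364/53259327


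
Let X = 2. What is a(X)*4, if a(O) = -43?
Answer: -172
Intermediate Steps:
a(X)*4 = -43*4 = -172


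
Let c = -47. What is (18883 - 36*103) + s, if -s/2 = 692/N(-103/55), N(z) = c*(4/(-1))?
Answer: 712879/47 ≈ 15168.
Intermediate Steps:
N(z) = 188 (N(z) = -188/(-1) = -188*(-1) = -47*(-4) = 188)
s = -346/47 (s = -1384/188 = -2*173/47 = -346/47 ≈ -7.3617)
(18883 - 36*103) + s = (18883 - 36*103) - 346/47 = (18883 - 1*3708) - 346/47 = (18883 - 3708) - 346/47 = 15175 - 346/47 = 712879/47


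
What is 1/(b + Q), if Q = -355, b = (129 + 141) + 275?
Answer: 1/190 ≈ 0.0052632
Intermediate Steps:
b = 545 (b = 270 + 275 = 545)
1/(b + Q) = 1/(545 - 355) = 1/190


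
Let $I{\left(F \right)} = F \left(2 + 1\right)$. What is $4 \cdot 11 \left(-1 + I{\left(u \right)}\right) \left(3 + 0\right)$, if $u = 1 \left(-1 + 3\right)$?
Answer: $660$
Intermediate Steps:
$u = 2$ ($u = 1 \cdot 2 = 2$)
$I{\left(F \right)} = 3 F$ ($I{\left(F \right)} = F 3 = 3 F$)
$4 \cdot 11 \left(-1 + I{\left(u \right)}\right) \left(3 + 0\right) = 4 \cdot 11 \left(-1 + 3 \cdot 2\right) \left(3 + 0\right) = 4 \cdot 11 \left(-1 + 6\right) 3 = 4 \cdot 11 \cdot 5 \cdot 3 = 4 \cdot 11 \cdot 15 = 4 \cdot 165 = 660$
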